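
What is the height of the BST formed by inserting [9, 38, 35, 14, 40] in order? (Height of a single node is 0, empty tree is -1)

Insertion order: [9, 38, 35, 14, 40]
Tree (level-order array): [9, None, 38, 35, 40, 14]
Compute height bottom-up (empty subtree = -1):
  height(14) = 1 + max(-1, -1) = 0
  height(35) = 1 + max(0, -1) = 1
  height(40) = 1 + max(-1, -1) = 0
  height(38) = 1 + max(1, 0) = 2
  height(9) = 1 + max(-1, 2) = 3
Height = 3


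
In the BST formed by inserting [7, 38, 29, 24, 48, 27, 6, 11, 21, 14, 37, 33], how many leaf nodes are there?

Tree built from: [7, 38, 29, 24, 48, 27, 6, 11, 21, 14, 37, 33]
Tree (level-order array): [7, 6, 38, None, None, 29, 48, 24, 37, None, None, 11, 27, 33, None, None, 21, None, None, None, None, 14]
Rule: A leaf has 0 children.
Per-node child counts:
  node 7: 2 child(ren)
  node 6: 0 child(ren)
  node 38: 2 child(ren)
  node 29: 2 child(ren)
  node 24: 2 child(ren)
  node 11: 1 child(ren)
  node 21: 1 child(ren)
  node 14: 0 child(ren)
  node 27: 0 child(ren)
  node 37: 1 child(ren)
  node 33: 0 child(ren)
  node 48: 0 child(ren)
Matching nodes: [6, 14, 27, 33, 48]
Count of leaf nodes: 5


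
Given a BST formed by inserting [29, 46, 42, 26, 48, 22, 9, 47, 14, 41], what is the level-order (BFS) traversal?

Tree insertion order: [29, 46, 42, 26, 48, 22, 9, 47, 14, 41]
Tree (level-order array): [29, 26, 46, 22, None, 42, 48, 9, None, 41, None, 47, None, None, 14]
BFS from the root, enqueuing left then right child of each popped node:
  queue [29] -> pop 29, enqueue [26, 46], visited so far: [29]
  queue [26, 46] -> pop 26, enqueue [22], visited so far: [29, 26]
  queue [46, 22] -> pop 46, enqueue [42, 48], visited so far: [29, 26, 46]
  queue [22, 42, 48] -> pop 22, enqueue [9], visited so far: [29, 26, 46, 22]
  queue [42, 48, 9] -> pop 42, enqueue [41], visited so far: [29, 26, 46, 22, 42]
  queue [48, 9, 41] -> pop 48, enqueue [47], visited so far: [29, 26, 46, 22, 42, 48]
  queue [9, 41, 47] -> pop 9, enqueue [14], visited so far: [29, 26, 46, 22, 42, 48, 9]
  queue [41, 47, 14] -> pop 41, enqueue [none], visited so far: [29, 26, 46, 22, 42, 48, 9, 41]
  queue [47, 14] -> pop 47, enqueue [none], visited so far: [29, 26, 46, 22, 42, 48, 9, 41, 47]
  queue [14] -> pop 14, enqueue [none], visited so far: [29, 26, 46, 22, 42, 48, 9, 41, 47, 14]
Result: [29, 26, 46, 22, 42, 48, 9, 41, 47, 14]


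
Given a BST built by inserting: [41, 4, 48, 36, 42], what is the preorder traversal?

Tree insertion order: [41, 4, 48, 36, 42]
Tree (level-order array): [41, 4, 48, None, 36, 42]
Preorder traversal: [41, 4, 36, 48, 42]


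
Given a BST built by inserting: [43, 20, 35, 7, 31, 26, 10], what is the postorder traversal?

Tree insertion order: [43, 20, 35, 7, 31, 26, 10]
Tree (level-order array): [43, 20, None, 7, 35, None, 10, 31, None, None, None, 26]
Postorder traversal: [10, 7, 26, 31, 35, 20, 43]


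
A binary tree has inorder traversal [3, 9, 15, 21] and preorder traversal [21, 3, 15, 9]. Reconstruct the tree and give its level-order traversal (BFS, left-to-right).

Inorder:  [3, 9, 15, 21]
Preorder: [21, 3, 15, 9]
Algorithm: preorder visits root first, so consume preorder in order;
for each root, split the current inorder slice at that value into
left-subtree inorder and right-subtree inorder, then recurse.
Recursive splits:
  root=21; inorder splits into left=[3, 9, 15], right=[]
  root=3; inorder splits into left=[], right=[9, 15]
  root=15; inorder splits into left=[9], right=[]
  root=9; inorder splits into left=[], right=[]
Reconstructed level-order: [21, 3, 15, 9]


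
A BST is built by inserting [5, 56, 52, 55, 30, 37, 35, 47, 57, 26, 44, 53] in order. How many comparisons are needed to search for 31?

Search path for 31: 5 -> 56 -> 52 -> 30 -> 37 -> 35
Found: False
Comparisons: 6


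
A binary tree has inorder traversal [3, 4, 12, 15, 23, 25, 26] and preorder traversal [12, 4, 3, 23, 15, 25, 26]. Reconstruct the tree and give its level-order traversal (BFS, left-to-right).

Inorder:  [3, 4, 12, 15, 23, 25, 26]
Preorder: [12, 4, 3, 23, 15, 25, 26]
Algorithm: preorder visits root first, so consume preorder in order;
for each root, split the current inorder slice at that value into
left-subtree inorder and right-subtree inorder, then recurse.
Recursive splits:
  root=12; inorder splits into left=[3, 4], right=[15, 23, 25, 26]
  root=4; inorder splits into left=[3], right=[]
  root=3; inorder splits into left=[], right=[]
  root=23; inorder splits into left=[15], right=[25, 26]
  root=15; inorder splits into left=[], right=[]
  root=25; inorder splits into left=[], right=[26]
  root=26; inorder splits into left=[], right=[]
Reconstructed level-order: [12, 4, 23, 3, 15, 25, 26]


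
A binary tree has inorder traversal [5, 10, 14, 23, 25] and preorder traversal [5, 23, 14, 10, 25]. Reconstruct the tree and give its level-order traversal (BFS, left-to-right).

Inorder:  [5, 10, 14, 23, 25]
Preorder: [5, 23, 14, 10, 25]
Algorithm: preorder visits root first, so consume preorder in order;
for each root, split the current inorder slice at that value into
left-subtree inorder and right-subtree inorder, then recurse.
Recursive splits:
  root=5; inorder splits into left=[], right=[10, 14, 23, 25]
  root=23; inorder splits into left=[10, 14], right=[25]
  root=14; inorder splits into left=[10], right=[]
  root=10; inorder splits into left=[], right=[]
  root=25; inorder splits into left=[], right=[]
Reconstructed level-order: [5, 23, 14, 25, 10]


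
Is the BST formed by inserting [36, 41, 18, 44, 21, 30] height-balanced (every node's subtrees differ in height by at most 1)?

Tree (level-order array): [36, 18, 41, None, 21, None, 44, None, 30]
Definition: a tree is height-balanced if, at every node, |h(left) - h(right)| <= 1 (empty subtree has height -1).
Bottom-up per-node check:
  node 30: h_left=-1, h_right=-1, diff=0 [OK], height=0
  node 21: h_left=-1, h_right=0, diff=1 [OK], height=1
  node 18: h_left=-1, h_right=1, diff=2 [FAIL (|-1-1|=2 > 1)], height=2
  node 44: h_left=-1, h_right=-1, diff=0 [OK], height=0
  node 41: h_left=-1, h_right=0, diff=1 [OK], height=1
  node 36: h_left=2, h_right=1, diff=1 [OK], height=3
Node 18 violates the condition: |-1 - 1| = 2 > 1.
Result: Not balanced


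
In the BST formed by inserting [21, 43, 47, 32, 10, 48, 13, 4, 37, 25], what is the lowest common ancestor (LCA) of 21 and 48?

Tree insertion order: [21, 43, 47, 32, 10, 48, 13, 4, 37, 25]
Tree (level-order array): [21, 10, 43, 4, 13, 32, 47, None, None, None, None, 25, 37, None, 48]
In a BST, the LCA of p=21, q=48 is the first node v on the
root-to-leaf path with p <= v <= q (go left if both < v, right if both > v).
Walk from root:
  at 21: 21 <= 21 <= 48, this is the LCA
LCA = 21


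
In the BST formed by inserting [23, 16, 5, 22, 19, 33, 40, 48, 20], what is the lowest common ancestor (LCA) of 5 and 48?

Tree insertion order: [23, 16, 5, 22, 19, 33, 40, 48, 20]
Tree (level-order array): [23, 16, 33, 5, 22, None, 40, None, None, 19, None, None, 48, None, 20]
In a BST, the LCA of p=5, q=48 is the first node v on the
root-to-leaf path with p <= v <= q (go left if both < v, right if both > v).
Walk from root:
  at 23: 5 <= 23 <= 48, this is the LCA
LCA = 23


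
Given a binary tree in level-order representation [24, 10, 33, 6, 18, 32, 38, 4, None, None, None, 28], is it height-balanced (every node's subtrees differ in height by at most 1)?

Tree (level-order array): [24, 10, 33, 6, 18, 32, 38, 4, None, None, None, 28]
Definition: a tree is height-balanced if, at every node, |h(left) - h(right)| <= 1 (empty subtree has height -1).
Bottom-up per-node check:
  node 4: h_left=-1, h_right=-1, diff=0 [OK], height=0
  node 6: h_left=0, h_right=-1, diff=1 [OK], height=1
  node 18: h_left=-1, h_right=-1, diff=0 [OK], height=0
  node 10: h_left=1, h_right=0, diff=1 [OK], height=2
  node 28: h_left=-1, h_right=-1, diff=0 [OK], height=0
  node 32: h_left=0, h_right=-1, diff=1 [OK], height=1
  node 38: h_left=-1, h_right=-1, diff=0 [OK], height=0
  node 33: h_left=1, h_right=0, diff=1 [OK], height=2
  node 24: h_left=2, h_right=2, diff=0 [OK], height=3
All nodes satisfy the balance condition.
Result: Balanced


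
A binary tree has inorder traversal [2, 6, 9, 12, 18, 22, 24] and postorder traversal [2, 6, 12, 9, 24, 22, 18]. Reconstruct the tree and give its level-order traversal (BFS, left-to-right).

Inorder:   [2, 6, 9, 12, 18, 22, 24]
Postorder: [2, 6, 12, 9, 24, 22, 18]
Algorithm: postorder visits root last, so walk postorder right-to-left;
each value is the root of the current inorder slice — split it at that
value, recurse on the right subtree first, then the left.
Recursive splits:
  root=18; inorder splits into left=[2, 6, 9, 12], right=[22, 24]
  root=22; inorder splits into left=[], right=[24]
  root=24; inorder splits into left=[], right=[]
  root=9; inorder splits into left=[2, 6], right=[12]
  root=12; inorder splits into left=[], right=[]
  root=6; inorder splits into left=[2], right=[]
  root=2; inorder splits into left=[], right=[]
Reconstructed level-order: [18, 9, 22, 6, 12, 24, 2]


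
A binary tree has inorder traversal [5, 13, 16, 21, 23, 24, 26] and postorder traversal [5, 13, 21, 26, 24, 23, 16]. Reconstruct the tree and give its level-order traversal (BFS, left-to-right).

Inorder:   [5, 13, 16, 21, 23, 24, 26]
Postorder: [5, 13, 21, 26, 24, 23, 16]
Algorithm: postorder visits root last, so walk postorder right-to-left;
each value is the root of the current inorder slice — split it at that
value, recurse on the right subtree first, then the left.
Recursive splits:
  root=16; inorder splits into left=[5, 13], right=[21, 23, 24, 26]
  root=23; inorder splits into left=[21], right=[24, 26]
  root=24; inorder splits into left=[], right=[26]
  root=26; inorder splits into left=[], right=[]
  root=21; inorder splits into left=[], right=[]
  root=13; inorder splits into left=[5], right=[]
  root=5; inorder splits into left=[], right=[]
Reconstructed level-order: [16, 13, 23, 5, 21, 24, 26]


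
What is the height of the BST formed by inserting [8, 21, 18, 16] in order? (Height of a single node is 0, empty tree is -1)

Insertion order: [8, 21, 18, 16]
Tree (level-order array): [8, None, 21, 18, None, 16]
Compute height bottom-up (empty subtree = -1):
  height(16) = 1 + max(-1, -1) = 0
  height(18) = 1 + max(0, -1) = 1
  height(21) = 1 + max(1, -1) = 2
  height(8) = 1 + max(-1, 2) = 3
Height = 3


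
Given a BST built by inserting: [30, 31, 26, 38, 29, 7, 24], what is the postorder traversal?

Tree insertion order: [30, 31, 26, 38, 29, 7, 24]
Tree (level-order array): [30, 26, 31, 7, 29, None, 38, None, 24]
Postorder traversal: [24, 7, 29, 26, 38, 31, 30]


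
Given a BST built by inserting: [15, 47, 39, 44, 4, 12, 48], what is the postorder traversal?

Tree insertion order: [15, 47, 39, 44, 4, 12, 48]
Tree (level-order array): [15, 4, 47, None, 12, 39, 48, None, None, None, 44]
Postorder traversal: [12, 4, 44, 39, 48, 47, 15]


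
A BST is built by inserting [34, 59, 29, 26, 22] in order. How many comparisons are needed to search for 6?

Search path for 6: 34 -> 29 -> 26 -> 22
Found: False
Comparisons: 4


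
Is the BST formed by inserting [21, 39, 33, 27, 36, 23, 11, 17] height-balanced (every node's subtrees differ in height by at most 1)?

Tree (level-order array): [21, 11, 39, None, 17, 33, None, None, None, 27, 36, 23]
Definition: a tree is height-balanced if, at every node, |h(left) - h(right)| <= 1 (empty subtree has height -1).
Bottom-up per-node check:
  node 17: h_left=-1, h_right=-1, diff=0 [OK], height=0
  node 11: h_left=-1, h_right=0, diff=1 [OK], height=1
  node 23: h_left=-1, h_right=-1, diff=0 [OK], height=0
  node 27: h_left=0, h_right=-1, diff=1 [OK], height=1
  node 36: h_left=-1, h_right=-1, diff=0 [OK], height=0
  node 33: h_left=1, h_right=0, diff=1 [OK], height=2
  node 39: h_left=2, h_right=-1, diff=3 [FAIL (|2--1|=3 > 1)], height=3
  node 21: h_left=1, h_right=3, diff=2 [FAIL (|1-3|=2 > 1)], height=4
Node 39 violates the condition: |2 - -1| = 3 > 1.
Result: Not balanced


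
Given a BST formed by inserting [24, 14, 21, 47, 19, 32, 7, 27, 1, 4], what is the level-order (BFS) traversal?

Tree insertion order: [24, 14, 21, 47, 19, 32, 7, 27, 1, 4]
Tree (level-order array): [24, 14, 47, 7, 21, 32, None, 1, None, 19, None, 27, None, None, 4]
BFS from the root, enqueuing left then right child of each popped node:
  queue [24] -> pop 24, enqueue [14, 47], visited so far: [24]
  queue [14, 47] -> pop 14, enqueue [7, 21], visited so far: [24, 14]
  queue [47, 7, 21] -> pop 47, enqueue [32], visited so far: [24, 14, 47]
  queue [7, 21, 32] -> pop 7, enqueue [1], visited so far: [24, 14, 47, 7]
  queue [21, 32, 1] -> pop 21, enqueue [19], visited so far: [24, 14, 47, 7, 21]
  queue [32, 1, 19] -> pop 32, enqueue [27], visited so far: [24, 14, 47, 7, 21, 32]
  queue [1, 19, 27] -> pop 1, enqueue [4], visited so far: [24, 14, 47, 7, 21, 32, 1]
  queue [19, 27, 4] -> pop 19, enqueue [none], visited so far: [24, 14, 47, 7, 21, 32, 1, 19]
  queue [27, 4] -> pop 27, enqueue [none], visited so far: [24, 14, 47, 7, 21, 32, 1, 19, 27]
  queue [4] -> pop 4, enqueue [none], visited so far: [24, 14, 47, 7, 21, 32, 1, 19, 27, 4]
Result: [24, 14, 47, 7, 21, 32, 1, 19, 27, 4]


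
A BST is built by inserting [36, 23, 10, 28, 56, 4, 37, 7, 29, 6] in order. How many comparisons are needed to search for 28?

Search path for 28: 36 -> 23 -> 28
Found: True
Comparisons: 3


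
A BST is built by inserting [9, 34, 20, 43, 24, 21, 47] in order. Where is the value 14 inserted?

Starting tree (level order): [9, None, 34, 20, 43, None, 24, None, 47, 21]
Insertion path: 9 -> 34 -> 20
Result: insert 14 as left child of 20
Final tree (level order): [9, None, 34, 20, 43, 14, 24, None, 47, None, None, 21]


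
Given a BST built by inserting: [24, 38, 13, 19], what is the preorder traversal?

Tree insertion order: [24, 38, 13, 19]
Tree (level-order array): [24, 13, 38, None, 19]
Preorder traversal: [24, 13, 19, 38]


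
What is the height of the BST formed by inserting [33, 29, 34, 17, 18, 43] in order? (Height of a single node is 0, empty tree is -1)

Insertion order: [33, 29, 34, 17, 18, 43]
Tree (level-order array): [33, 29, 34, 17, None, None, 43, None, 18]
Compute height bottom-up (empty subtree = -1):
  height(18) = 1 + max(-1, -1) = 0
  height(17) = 1 + max(-1, 0) = 1
  height(29) = 1 + max(1, -1) = 2
  height(43) = 1 + max(-1, -1) = 0
  height(34) = 1 + max(-1, 0) = 1
  height(33) = 1 + max(2, 1) = 3
Height = 3


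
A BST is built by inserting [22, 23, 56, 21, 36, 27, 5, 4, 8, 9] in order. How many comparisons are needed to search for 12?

Search path for 12: 22 -> 21 -> 5 -> 8 -> 9
Found: False
Comparisons: 5


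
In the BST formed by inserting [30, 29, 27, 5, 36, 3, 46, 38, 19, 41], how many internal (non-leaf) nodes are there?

Tree built from: [30, 29, 27, 5, 36, 3, 46, 38, 19, 41]
Tree (level-order array): [30, 29, 36, 27, None, None, 46, 5, None, 38, None, 3, 19, None, 41]
Rule: An internal node has at least one child.
Per-node child counts:
  node 30: 2 child(ren)
  node 29: 1 child(ren)
  node 27: 1 child(ren)
  node 5: 2 child(ren)
  node 3: 0 child(ren)
  node 19: 0 child(ren)
  node 36: 1 child(ren)
  node 46: 1 child(ren)
  node 38: 1 child(ren)
  node 41: 0 child(ren)
Matching nodes: [30, 29, 27, 5, 36, 46, 38]
Count of internal (non-leaf) nodes: 7


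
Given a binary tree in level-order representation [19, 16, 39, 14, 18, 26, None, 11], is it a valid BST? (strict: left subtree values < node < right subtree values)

Level-order array: [19, 16, 39, 14, 18, 26, None, 11]
Validate using subtree bounds (lo, hi): at each node, require lo < value < hi,
then recurse left with hi=value and right with lo=value.
Preorder trace (stopping at first violation):
  at node 19 with bounds (-inf, +inf): OK
  at node 16 with bounds (-inf, 19): OK
  at node 14 with bounds (-inf, 16): OK
  at node 11 with bounds (-inf, 14): OK
  at node 18 with bounds (16, 19): OK
  at node 39 with bounds (19, +inf): OK
  at node 26 with bounds (19, 39): OK
No violation found at any node.
Result: Valid BST


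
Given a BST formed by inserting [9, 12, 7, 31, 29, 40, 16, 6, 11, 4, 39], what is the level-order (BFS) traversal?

Tree insertion order: [9, 12, 7, 31, 29, 40, 16, 6, 11, 4, 39]
Tree (level-order array): [9, 7, 12, 6, None, 11, 31, 4, None, None, None, 29, 40, None, None, 16, None, 39]
BFS from the root, enqueuing left then right child of each popped node:
  queue [9] -> pop 9, enqueue [7, 12], visited so far: [9]
  queue [7, 12] -> pop 7, enqueue [6], visited so far: [9, 7]
  queue [12, 6] -> pop 12, enqueue [11, 31], visited so far: [9, 7, 12]
  queue [6, 11, 31] -> pop 6, enqueue [4], visited so far: [9, 7, 12, 6]
  queue [11, 31, 4] -> pop 11, enqueue [none], visited so far: [9, 7, 12, 6, 11]
  queue [31, 4] -> pop 31, enqueue [29, 40], visited so far: [9, 7, 12, 6, 11, 31]
  queue [4, 29, 40] -> pop 4, enqueue [none], visited so far: [9, 7, 12, 6, 11, 31, 4]
  queue [29, 40] -> pop 29, enqueue [16], visited so far: [9, 7, 12, 6, 11, 31, 4, 29]
  queue [40, 16] -> pop 40, enqueue [39], visited so far: [9, 7, 12, 6, 11, 31, 4, 29, 40]
  queue [16, 39] -> pop 16, enqueue [none], visited so far: [9, 7, 12, 6, 11, 31, 4, 29, 40, 16]
  queue [39] -> pop 39, enqueue [none], visited so far: [9, 7, 12, 6, 11, 31, 4, 29, 40, 16, 39]
Result: [9, 7, 12, 6, 11, 31, 4, 29, 40, 16, 39]


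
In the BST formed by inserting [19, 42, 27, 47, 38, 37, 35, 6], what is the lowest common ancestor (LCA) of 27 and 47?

Tree insertion order: [19, 42, 27, 47, 38, 37, 35, 6]
Tree (level-order array): [19, 6, 42, None, None, 27, 47, None, 38, None, None, 37, None, 35]
In a BST, the LCA of p=27, q=47 is the first node v on the
root-to-leaf path with p <= v <= q (go left if both < v, right if both > v).
Walk from root:
  at 19: both 27 and 47 > 19, go right
  at 42: 27 <= 42 <= 47, this is the LCA
LCA = 42


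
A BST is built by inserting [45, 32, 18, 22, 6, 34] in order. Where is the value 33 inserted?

Starting tree (level order): [45, 32, None, 18, 34, 6, 22]
Insertion path: 45 -> 32 -> 34
Result: insert 33 as left child of 34
Final tree (level order): [45, 32, None, 18, 34, 6, 22, 33]


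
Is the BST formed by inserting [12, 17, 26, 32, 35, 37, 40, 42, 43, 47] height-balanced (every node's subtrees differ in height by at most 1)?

Tree (level-order array): [12, None, 17, None, 26, None, 32, None, 35, None, 37, None, 40, None, 42, None, 43, None, 47]
Definition: a tree is height-balanced if, at every node, |h(left) - h(right)| <= 1 (empty subtree has height -1).
Bottom-up per-node check:
  node 47: h_left=-1, h_right=-1, diff=0 [OK], height=0
  node 43: h_left=-1, h_right=0, diff=1 [OK], height=1
  node 42: h_left=-1, h_right=1, diff=2 [FAIL (|-1-1|=2 > 1)], height=2
  node 40: h_left=-1, h_right=2, diff=3 [FAIL (|-1-2|=3 > 1)], height=3
  node 37: h_left=-1, h_right=3, diff=4 [FAIL (|-1-3|=4 > 1)], height=4
  node 35: h_left=-1, h_right=4, diff=5 [FAIL (|-1-4|=5 > 1)], height=5
  node 32: h_left=-1, h_right=5, diff=6 [FAIL (|-1-5|=6 > 1)], height=6
  node 26: h_left=-1, h_right=6, diff=7 [FAIL (|-1-6|=7 > 1)], height=7
  node 17: h_left=-1, h_right=7, diff=8 [FAIL (|-1-7|=8 > 1)], height=8
  node 12: h_left=-1, h_right=8, diff=9 [FAIL (|-1-8|=9 > 1)], height=9
Node 42 violates the condition: |-1 - 1| = 2 > 1.
Result: Not balanced


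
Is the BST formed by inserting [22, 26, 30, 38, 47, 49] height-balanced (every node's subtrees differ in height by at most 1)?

Tree (level-order array): [22, None, 26, None, 30, None, 38, None, 47, None, 49]
Definition: a tree is height-balanced if, at every node, |h(left) - h(right)| <= 1 (empty subtree has height -1).
Bottom-up per-node check:
  node 49: h_left=-1, h_right=-1, diff=0 [OK], height=0
  node 47: h_left=-1, h_right=0, diff=1 [OK], height=1
  node 38: h_left=-1, h_right=1, diff=2 [FAIL (|-1-1|=2 > 1)], height=2
  node 30: h_left=-1, h_right=2, diff=3 [FAIL (|-1-2|=3 > 1)], height=3
  node 26: h_left=-1, h_right=3, diff=4 [FAIL (|-1-3|=4 > 1)], height=4
  node 22: h_left=-1, h_right=4, diff=5 [FAIL (|-1-4|=5 > 1)], height=5
Node 38 violates the condition: |-1 - 1| = 2 > 1.
Result: Not balanced


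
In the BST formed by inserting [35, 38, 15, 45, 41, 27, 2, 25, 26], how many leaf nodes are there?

Tree built from: [35, 38, 15, 45, 41, 27, 2, 25, 26]
Tree (level-order array): [35, 15, 38, 2, 27, None, 45, None, None, 25, None, 41, None, None, 26]
Rule: A leaf has 0 children.
Per-node child counts:
  node 35: 2 child(ren)
  node 15: 2 child(ren)
  node 2: 0 child(ren)
  node 27: 1 child(ren)
  node 25: 1 child(ren)
  node 26: 0 child(ren)
  node 38: 1 child(ren)
  node 45: 1 child(ren)
  node 41: 0 child(ren)
Matching nodes: [2, 26, 41]
Count of leaf nodes: 3


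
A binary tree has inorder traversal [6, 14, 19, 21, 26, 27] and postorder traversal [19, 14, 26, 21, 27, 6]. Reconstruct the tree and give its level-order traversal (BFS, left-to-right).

Inorder:   [6, 14, 19, 21, 26, 27]
Postorder: [19, 14, 26, 21, 27, 6]
Algorithm: postorder visits root last, so walk postorder right-to-left;
each value is the root of the current inorder slice — split it at that
value, recurse on the right subtree first, then the left.
Recursive splits:
  root=6; inorder splits into left=[], right=[14, 19, 21, 26, 27]
  root=27; inorder splits into left=[14, 19, 21, 26], right=[]
  root=21; inorder splits into left=[14, 19], right=[26]
  root=26; inorder splits into left=[], right=[]
  root=14; inorder splits into left=[], right=[19]
  root=19; inorder splits into left=[], right=[]
Reconstructed level-order: [6, 27, 21, 14, 26, 19]


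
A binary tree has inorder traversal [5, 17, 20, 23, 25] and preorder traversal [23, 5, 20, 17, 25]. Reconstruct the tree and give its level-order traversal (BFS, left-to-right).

Inorder:  [5, 17, 20, 23, 25]
Preorder: [23, 5, 20, 17, 25]
Algorithm: preorder visits root first, so consume preorder in order;
for each root, split the current inorder slice at that value into
left-subtree inorder and right-subtree inorder, then recurse.
Recursive splits:
  root=23; inorder splits into left=[5, 17, 20], right=[25]
  root=5; inorder splits into left=[], right=[17, 20]
  root=20; inorder splits into left=[17], right=[]
  root=17; inorder splits into left=[], right=[]
  root=25; inorder splits into left=[], right=[]
Reconstructed level-order: [23, 5, 25, 20, 17]


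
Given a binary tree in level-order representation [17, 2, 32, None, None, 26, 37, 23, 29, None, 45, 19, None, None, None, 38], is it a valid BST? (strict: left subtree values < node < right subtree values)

Level-order array: [17, 2, 32, None, None, 26, 37, 23, 29, None, 45, 19, None, None, None, 38]
Validate using subtree bounds (lo, hi): at each node, require lo < value < hi,
then recurse left with hi=value and right with lo=value.
Preorder trace (stopping at first violation):
  at node 17 with bounds (-inf, +inf): OK
  at node 2 with bounds (-inf, 17): OK
  at node 32 with bounds (17, +inf): OK
  at node 26 with bounds (17, 32): OK
  at node 23 with bounds (17, 26): OK
  at node 19 with bounds (17, 23): OK
  at node 29 with bounds (26, 32): OK
  at node 37 with bounds (32, +inf): OK
  at node 45 with bounds (37, +inf): OK
  at node 38 with bounds (37, 45): OK
No violation found at any node.
Result: Valid BST


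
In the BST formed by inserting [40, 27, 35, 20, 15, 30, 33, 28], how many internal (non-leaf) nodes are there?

Tree built from: [40, 27, 35, 20, 15, 30, 33, 28]
Tree (level-order array): [40, 27, None, 20, 35, 15, None, 30, None, None, None, 28, 33]
Rule: An internal node has at least one child.
Per-node child counts:
  node 40: 1 child(ren)
  node 27: 2 child(ren)
  node 20: 1 child(ren)
  node 15: 0 child(ren)
  node 35: 1 child(ren)
  node 30: 2 child(ren)
  node 28: 0 child(ren)
  node 33: 0 child(ren)
Matching nodes: [40, 27, 20, 35, 30]
Count of internal (non-leaf) nodes: 5


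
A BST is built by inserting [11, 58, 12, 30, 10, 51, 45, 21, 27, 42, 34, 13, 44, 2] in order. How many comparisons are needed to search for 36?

Search path for 36: 11 -> 58 -> 12 -> 30 -> 51 -> 45 -> 42 -> 34
Found: False
Comparisons: 8


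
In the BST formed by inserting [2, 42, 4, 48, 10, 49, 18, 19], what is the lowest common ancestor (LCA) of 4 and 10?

Tree insertion order: [2, 42, 4, 48, 10, 49, 18, 19]
Tree (level-order array): [2, None, 42, 4, 48, None, 10, None, 49, None, 18, None, None, None, 19]
In a BST, the LCA of p=4, q=10 is the first node v on the
root-to-leaf path with p <= v <= q (go left if both < v, right if both > v).
Walk from root:
  at 2: both 4 and 10 > 2, go right
  at 42: both 4 and 10 < 42, go left
  at 4: 4 <= 4 <= 10, this is the LCA
LCA = 4


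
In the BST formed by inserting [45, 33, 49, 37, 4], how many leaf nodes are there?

Tree built from: [45, 33, 49, 37, 4]
Tree (level-order array): [45, 33, 49, 4, 37]
Rule: A leaf has 0 children.
Per-node child counts:
  node 45: 2 child(ren)
  node 33: 2 child(ren)
  node 4: 0 child(ren)
  node 37: 0 child(ren)
  node 49: 0 child(ren)
Matching nodes: [4, 37, 49]
Count of leaf nodes: 3


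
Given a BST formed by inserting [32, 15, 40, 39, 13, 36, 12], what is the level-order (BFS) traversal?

Tree insertion order: [32, 15, 40, 39, 13, 36, 12]
Tree (level-order array): [32, 15, 40, 13, None, 39, None, 12, None, 36]
BFS from the root, enqueuing left then right child of each popped node:
  queue [32] -> pop 32, enqueue [15, 40], visited so far: [32]
  queue [15, 40] -> pop 15, enqueue [13], visited so far: [32, 15]
  queue [40, 13] -> pop 40, enqueue [39], visited so far: [32, 15, 40]
  queue [13, 39] -> pop 13, enqueue [12], visited so far: [32, 15, 40, 13]
  queue [39, 12] -> pop 39, enqueue [36], visited so far: [32, 15, 40, 13, 39]
  queue [12, 36] -> pop 12, enqueue [none], visited so far: [32, 15, 40, 13, 39, 12]
  queue [36] -> pop 36, enqueue [none], visited so far: [32, 15, 40, 13, 39, 12, 36]
Result: [32, 15, 40, 13, 39, 12, 36]


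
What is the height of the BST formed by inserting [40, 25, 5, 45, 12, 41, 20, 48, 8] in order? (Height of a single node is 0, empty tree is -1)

Insertion order: [40, 25, 5, 45, 12, 41, 20, 48, 8]
Tree (level-order array): [40, 25, 45, 5, None, 41, 48, None, 12, None, None, None, None, 8, 20]
Compute height bottom-up (empty subtree = -1):
  height(8) = 1 + max(-1, -1) = 0
  height(20) = 1 + max(-1, -1) = 0
  height(12) = 1 + max(0, 0) = 1
  height(5) = 1 + max(-1, 1) = 2
  height(25) = 1 + max(2, -1) = 3
  height(41) = 1 + max(-1, -1) = 0
  height(48) = 1 + max(-1, -1) = 0
  height(45) = 1 + max(0, 0) = 1
  height(40) = 1 + max(3, 1) = 4
Height = 4


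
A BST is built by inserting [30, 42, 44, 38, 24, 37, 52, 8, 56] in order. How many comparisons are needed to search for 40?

Search path for 40: 30 -> 42 -> 38
Found: False
Comparisons: 3


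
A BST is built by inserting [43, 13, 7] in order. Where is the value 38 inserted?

Starting tree (level order): [43, 13, None, 7]
Insertion path: 43 -> 13
Result: insert 38 as right child of 13
Final tree (level order): [43, 13, None, 7, 38]


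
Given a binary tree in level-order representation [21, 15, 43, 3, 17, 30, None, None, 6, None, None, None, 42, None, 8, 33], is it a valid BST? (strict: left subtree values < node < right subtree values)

Level-order array: [21, 15, 43, 3, 17, 30, None, None, 6, None, None, None, 42, None, 8, 33]
Validate using subtree bounds (lo, hi): at each node, require lo < value < hi,
then recurse left with hi=value and right with lo=value.
Preorder trace (stopping at first violation):
  at node 21 with bounds (-inf, +inf): OK
  at node 15 with bounds (-inf, 21): OK
  at node 3 with bounds (-inf, 15): OK
  at node 6 with bounds (3, 15): OK
  at node 8 with bounds (6, 15): OK
  at node 17 with bounds (15, 21): OK
  at node 43 with bounds (21, +inf): OK
  at node 30 with bounds (21, 43): OK
  at node 42 with bounds (30, 43): OK
  at node 33 with bounds (30, 42): OK
No violation found at any node.
Result: Valid BST


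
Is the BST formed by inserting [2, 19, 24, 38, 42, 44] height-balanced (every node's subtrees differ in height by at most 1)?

Tree (level-order array): [2, None, 19, None, 24, None, 38, None, 42, None, 44]
Definition: a tree is height-balanced if, at every node, |h(left) - h(right)| <= 1 (empty subtree has height -1).
Bottom-up per-node check:
  node 44: h_left=-1, h_right=-1, diff=0 [OK], height=0
  node 42: h_left=-1, h_right=0, diff=1 [OK], height=1
  node 38: h_left=-1, h_right=1, diff=2 [FAIL (|-1-1|=2 > 1)], height=2
  node 24: h_left=-1, h_right=2, diff=3 [FAIL (|-1-2|=3 > 1)], height=3
  node 19: h_left=-1, h_right=3, diff=4 [FAIL (|-1-3|=4 > 1)], height=4
  node 2: h_left=-1, h_right=4, diff=5 [FAIL (|-1-4|=5 > 1)], height=5
Node 38 violates the condition: |-1 - 1| = 2 > 1.
Result: Not balanced


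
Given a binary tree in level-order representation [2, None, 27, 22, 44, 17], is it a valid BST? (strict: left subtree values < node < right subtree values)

Level-order array: [2, None, 27, 22, 44, 17]
Validate using subtree bounds (lo, hi): at each node, require lo < value < hi,
then recurse left with hi=value and right with lo=value.
Preorder trace (stopping at first violation):
  at node 2 with bounds (-inf, +inf): OK
  at node 27 with bounds (2, +inf): OK
  at node 22 with bounds (2, 27): OK
  at node 17 with bounds (2, 22): OK
  at node 44 with bounds (27, +inf): OK
No violation found at any node.
Result: Valid BST


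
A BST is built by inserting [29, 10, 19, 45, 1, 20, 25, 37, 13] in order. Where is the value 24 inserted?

Starting tree (level order): [29, 10, 45, 1, 19, 37, None, None, None, 13, 20, None, None, None, None, None, 25]
Insertion path: 29 -> 10 -> 19 -> 20 -> 25
Result: insert 24 as left child of 25
Final tree (level order): [29, 10, 45, 1, 19, 37, None, None, None, 13, 20, None, None, None, None, None, 25, 24]


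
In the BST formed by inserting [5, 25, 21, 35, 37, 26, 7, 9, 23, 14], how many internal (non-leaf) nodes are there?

Tree built from: [5, 25, 21, 35, 37, 26, 7, 9, 23, 14]
Tree (level-order array): [5, None, 25, 21, 35, 7, 23, 26, 37, None, 9, None, None, None, None, None, None, None, 14]
Rule: An internal node has at least one child.
Per-node child counts:
  node 5: 1 child(ren)
  node 25: 2 child(ren)
  node 21: 2 child(ren)
  node 7: 1 child(ren)
  node 9: 1 child(ren)
  node 14: 0 child(ren)
  node 23: 0 child(ren)
  node 35: 2 child(ren)
  node 26: 0 child(ren)
  node 37: 0 child(ren)
Matching nodes: [5, 25, 21, 7, 9, 35]
Count of internal (non-leaf) nodes: 6


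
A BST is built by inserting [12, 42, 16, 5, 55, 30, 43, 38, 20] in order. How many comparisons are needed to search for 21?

Search path for 21: 12 -> 42 -> 16 -> 30 -> 20
Found: False
Comparisons: 5


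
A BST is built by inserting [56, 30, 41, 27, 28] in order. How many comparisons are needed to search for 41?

Search path for 41: 56 -> 30 -> 41
Found: True
Comparisons: 3


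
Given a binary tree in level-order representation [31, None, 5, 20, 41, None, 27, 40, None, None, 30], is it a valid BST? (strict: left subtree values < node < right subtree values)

Level-order array: [31, None, 5, 20, 41, None, 27, 40, None, None, 30]
Validate using subtree bounds (lo, hi): at each node, require lo < value < hi,
then recurse left with hi=value and right with lo=value.
Preorder trace (stopping at first violation):
  at node 31 with bounds (-inf, +inf): OK
  at node 5 with bounds (31, +inf): VIOLATION
Node 5 violates its bound: not (31 < 5 < +inf).
Result: Not a valid BST


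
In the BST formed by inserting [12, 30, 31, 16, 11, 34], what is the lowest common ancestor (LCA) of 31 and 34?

Tree insertion order: [12, 30, 31, 16, 11, 34]
Tree (level-order array): [12, 11, 30, None, None, 16, 31, None, None, None, 34]
In a BST, the LCA of p=31, q=34 is the first node v on the
root-to-leaf path with p <= v <= q (go left if both < v, right if both > v).
Walk from root:
  at 12: both 31 and 34 > 12, go right
  at 30: both 31 and 34 > 30, go right
  at 31: 31 <= 31 <= 34, this is the LCA
LCA = 31


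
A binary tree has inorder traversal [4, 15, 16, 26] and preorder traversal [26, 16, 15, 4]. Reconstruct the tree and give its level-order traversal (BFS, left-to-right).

Inorder:  [4, 15, 16, 26]
Preorder: [26, 16, 15, 4]
Algorithm: preorder visits root first, so consume preorder in order;
for each root, split the current inorder slice at that value into
left-subtree inorder and right-subtree inorder, then recurse.
Recursive splits:
  root=26; inorder splits into left=[4, 15, 16], right=[]
  root=16; inorder splits into left=[4, 15], right=[]
  root=15; inorder splits into left=[4], right=[]
  root=4; inorder splits into left=[], right=[]
Reconstructed level-order: [26, 16, 15, 4]


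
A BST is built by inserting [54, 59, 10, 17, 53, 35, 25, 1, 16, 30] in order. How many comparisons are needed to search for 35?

Search path for 35: 54 -> 10 -> 17 -> 53 -> 35
Found: True
Comparisons: 5


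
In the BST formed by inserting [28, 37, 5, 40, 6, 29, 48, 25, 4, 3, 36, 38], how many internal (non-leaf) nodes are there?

Tree built from: [28, 37, 5, 40, 6, 29, 48, 25, 4, 3, 36, 38]
Tree (level-order array): [28, 5, 37, 4, 6, 29, 40, 3, None, None, 25, None, 36, 38, 48]
Rule: An internal node has at least one child.
Per-node child counts:
  node 28: 2 child(ren)
  node 5: 2 child(ren)
  node 4: 1 child(ren)
  node 3: 0 child(ren)
  node 6: 1 child(ren)
  node 25: 0 child(ren)
  node 37: 2 child(ren)
  node 29: 1 child(ren)
  node 36: 0 child(ren)
  node 40: 2 child(ren)
  node 38: 0 child(ren)
  node 48: 0 child(ren)
Matching nodes: [28, 5, 4, 6, 37, 29, 40]
Count of internal (non-leaf) nodes: 7


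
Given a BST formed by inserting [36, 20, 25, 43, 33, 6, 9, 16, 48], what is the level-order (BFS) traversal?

Tree insertion order: [36, 20, 25, 43, 33, 6, 9, 16, 48]
Tree (level-order array): [36, 20, 43, 6, 25, None, 48, None, 9, None, 33, None, None, None, 16]
BFS from the root, enqueuing left then right child of each popped node:
  queue [36] -> pop 36, enqueue [20, 43], visited so far: [36]
  queue [20, 43] -> pop 20, enqueue [6, 25], visited so far: [36, 20]
  queue [43, 6, 25] -> pop 43, enqueue [48], visited so far: [36, 20, 43]
  queue [6, 25, 48] -> pop 6, enqueue [9], visited so far: [36, 20, 43, 6]
  queue [25, 48, 9] -> pop 25, enqueue [33], visited so far: [36, 20, 43, 6, 25]
  queue [48, 9, 33] -> pop 48, enqueue [none], visited so far: [36, 20, 43, 6, 25, 48]
  queue [9, 33] -> pop 9, enqueue [16], visited so far: [36, 20, 43, 6, 25, 48, 9]
  queue [33, 16] -> pop 33, enqueue [none], visited so far: [36, 20, 43, 6, 25, 48, 9, 33]
  queue [16] -> pop 16, enqueue [none], visited so far: [36, 20, 43, 6, 25, 48, 9, 33, 16]
Result: [36, 20, 43, 6, 25, 48, 9, 33, 16]


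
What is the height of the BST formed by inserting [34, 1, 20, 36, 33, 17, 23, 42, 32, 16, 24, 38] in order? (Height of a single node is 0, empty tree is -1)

Insertion order: [34, 1, 20, 36, 33, 17, 23, 42, 32, 16, 24, 38]
Tree (level-order array): [34, 1, 36, None, 20, None, 42, 17, 33, 38, None, 16, None, 23, None, None, None, None, None, None, 32, 24]
Compute height bottom-up (empty subtree = -1):
  height(16) = 1 + max(-1, -1) = 0
  height(17) = 1 + max(0, -1) = 1
  height(24) = 1 + max(-1, -1) = 0
  height(32) = 1 + max(0, -1) = 1
  height(23) = 1 + max(-1, 1) = 2
  height(33) = 1 + max(2, -1) = 3
  height(20) = 1 + max(1, 3) = 4
  height(1) = 1 + max(-1, 4) = 5
  height(38) = 1 + max(-1, -1) = 0
  height(42) = 1 + max(0, -1) = 1
  height(36) = 1 + max(-1, 1) = 2
  height(34) = 1 + max(5, 2) = 6
Height = 6


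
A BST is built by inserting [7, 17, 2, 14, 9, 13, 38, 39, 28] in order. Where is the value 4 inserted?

Starting tree (level order): [7, 2, 17, None, None, 14, 38, 9, None, 28, 39, None, 13]
Insertion path: 7 -> 2
Result: insert 4 as right child of 2
Final tree (level order): [7, 2, 17, None, 4, 14, 38, None, None, 9, None, 28, 39, None, 13]


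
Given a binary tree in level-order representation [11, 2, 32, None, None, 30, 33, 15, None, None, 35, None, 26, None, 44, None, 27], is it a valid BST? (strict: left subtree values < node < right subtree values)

Level-order array: [11, 2, 32, None, None, 30, 33, 15, None, None, 35, None, 26, None, 44, None, 27]
Validate using subtree bounds (lo, hi): at each node, require lo < value < hi,
then recurse left with hi=value and right with lo=value.
Preorder trace (stopping at first violation):
  at node 11 with bounds (-inf, +inf): OK
  at node 2 with bounds (-inf, 11): OK
  at node 32 with bounds (11, +inf): OK
  at node 30 with bounds (11, 32): OK
  at node 15 with bounds (11, 30): OK
  at node 26 with bounds (15, 30): OK
  at node 27 with bounds (26, 30): OK
  at node 33 with bounds (32, +inf): OK
  at node 35 with bounds (33, +inf): OK
  at node 44 with bounds (35, +inf): OK
No violation found at any node.
Result: Valid BST


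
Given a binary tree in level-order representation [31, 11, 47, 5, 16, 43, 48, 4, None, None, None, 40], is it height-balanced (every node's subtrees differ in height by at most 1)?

Tree (level-order array): [31, 11, 47, 5, 16, 43, 48, 4, None, None, None, 40]
Definition: a tree is height-balanced if, at every node, |h(left) - h(right)| <= 1 (empty subtree has height -1).
Bottom-up per-node check:
  node 4: h_left=-1, h_right=-1, diff=0 [OK], height=0
  node 5: h_left=0, h_right=-1, diff=1 [OK], height=1
  node 16: h_left=-1, h_right=-1, diff=0 [OK], height=0
  node 11: h_left=1, h_right=0, diff=1 [OK], height=2
  node 40: h_left=-1, h_right=-1, diff=0 [OK], height=0
  node 43: h_left=0, h_right=-1, diff=1 [OK], height=1
  node 48: h_left=-1, h_right=-1, diff=0 [OK], height=0
  node 47: h_left=1, h_right=0, diff=1 [OK], height=2
  node 31: h_left=2, h_right=2, diff=0 [OK], height=3
All nodes satisfy the balance condition.
Result: Balanced


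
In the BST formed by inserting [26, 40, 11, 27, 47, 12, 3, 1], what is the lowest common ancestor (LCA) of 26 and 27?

Tree insertion order: [26, 40, 11, 27, 47, 12, 3, 1]
Tree (level-order array): [26, 11, 40, 3, 12, 27, 47, 1]
In a BST, the LCA of p=26, q=27 is the first node v on the
root-to-leaf path with p <= v <= q (go left if both < v, right if both > v).
Walk from root:
  at 26: 26 <= 26 <= 27, this is the LCA
LCA = 26


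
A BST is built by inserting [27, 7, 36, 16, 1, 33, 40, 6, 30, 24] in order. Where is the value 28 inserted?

Starting tree (level order): [27, 7, 36, 1, 16, 33, 40, None, 6, None, 24, 30]
Insertion path: 27 -> 36 -> 33 -> 30
Result: insert 28 as left child of 30
Final tree (level order): [27, 7, 36, 1, 16, 33, 40, None, 6, None, 24, 30, None, None, None, None, None, None, None, 28]


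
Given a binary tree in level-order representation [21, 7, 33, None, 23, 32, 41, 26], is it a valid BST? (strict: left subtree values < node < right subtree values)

Level-order array: [21, 7, 33, None, 23, 32, 41, 26]
Validate using subtree bounds (lo, hi): at each node, require lo < value < hi,
then recurse left with hi=value and right with lo=value.
Preorder trace (stopping at first violation):
  at node 21 with bounds (-inf, +inf): OK
  at node 7 with bounds (-inf, 21): OK
  at node 23 with bounds (7, 21): VIOLATION
Node 23 violates its bound: not (7 < 23 < 21).
Result: Not a valid BST


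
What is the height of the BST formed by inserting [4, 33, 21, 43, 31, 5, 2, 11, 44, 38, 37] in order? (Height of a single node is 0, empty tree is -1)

Insertion order: [4, 33, 21, 43, 31, 5, 2, 11, 44, 38, 37]
Tree (level-order array): [4, 2, 33, None, None, 21, 43, 5, 31, 38, 44, None, 11, None, None, 37]
Compute height bottom-up (empty subtree = -1):
  height(2) = 1 + max(-1, -1) = 0
  height(11) = 1 + max(-1, -1) = 0
  height(5) = 1 + max(-1, 0) = 1
  height(31) = 1 + max(-1, -1) = 0
  height(21) = 1 + max(1, 0) = 2
  height(37) = 1 + max(-1, -1) = 0
  height(38) = 1 + max(0, -1) = 1
  height(44) = 1 + max(-1, -1) = 0
  height(43) = 1 + max(1, 0) = 2
  height(33) = 1 + max(2, 2) = 3
  height(4) = 1 + max(0, 3) = 4
Height = 4


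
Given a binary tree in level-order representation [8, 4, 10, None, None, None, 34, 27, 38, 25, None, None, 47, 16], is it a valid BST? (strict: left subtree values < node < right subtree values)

Level-order array: [8, 4, 10, None, None, None, 34, 27, 38, 25, None, None, 47, 16]
Validate using subtree bounds (lo, hi): at each node, require lo < value < hi,
then recurse left with hi=value and right with lo=value.
Preorder trace (stopping at first violation):
  at node 8 with bounds (-inf, +inf): OK
  at node 4 with bounds (-inf, 8): OK
  at node 10 with bounds (8, +inf): OK
  at node 34 with bounds (10, +inf): OK
  at node 27 with bounds (10, 34): OK
  at node 25 with bounds (10, 27): OK
  at node 16 with bounds (10, 25): OK
  at node 38 with bounds (34, +inf): OK
  at node 47 with bounds (38, +inf): OK
No violation found at any node.
Result: Valid BST
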